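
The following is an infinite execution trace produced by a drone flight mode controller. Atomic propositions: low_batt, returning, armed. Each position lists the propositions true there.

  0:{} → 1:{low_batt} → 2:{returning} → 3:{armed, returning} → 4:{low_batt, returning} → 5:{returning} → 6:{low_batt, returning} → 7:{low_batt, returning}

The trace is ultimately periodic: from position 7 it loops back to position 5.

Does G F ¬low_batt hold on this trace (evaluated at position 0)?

F ¬low_batt holds at every position 0..7, and those are all positions ever visited, so G F ¬low_batt holds.

Yes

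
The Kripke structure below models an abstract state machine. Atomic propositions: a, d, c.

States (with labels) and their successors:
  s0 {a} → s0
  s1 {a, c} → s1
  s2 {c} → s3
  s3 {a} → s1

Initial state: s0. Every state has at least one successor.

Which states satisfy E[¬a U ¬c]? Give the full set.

{s0, s2, s3}

States satisfying ¬a: {s2}.
States satisfying ¬c: {s0, s3}.
States satisfying E[¬a U ¬c]: {s0, s2, s3}.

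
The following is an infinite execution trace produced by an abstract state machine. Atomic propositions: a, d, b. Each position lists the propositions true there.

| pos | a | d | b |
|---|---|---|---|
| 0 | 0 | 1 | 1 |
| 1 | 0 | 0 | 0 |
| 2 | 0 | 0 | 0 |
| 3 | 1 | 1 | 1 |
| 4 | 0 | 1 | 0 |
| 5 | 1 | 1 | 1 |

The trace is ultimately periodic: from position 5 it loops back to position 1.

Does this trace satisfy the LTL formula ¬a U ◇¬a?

Walking from position 0: ◇¬a first holds at position 0, and ¬a holds at every earlier position along the way, so ¬a U ◇¬a holds.

Holds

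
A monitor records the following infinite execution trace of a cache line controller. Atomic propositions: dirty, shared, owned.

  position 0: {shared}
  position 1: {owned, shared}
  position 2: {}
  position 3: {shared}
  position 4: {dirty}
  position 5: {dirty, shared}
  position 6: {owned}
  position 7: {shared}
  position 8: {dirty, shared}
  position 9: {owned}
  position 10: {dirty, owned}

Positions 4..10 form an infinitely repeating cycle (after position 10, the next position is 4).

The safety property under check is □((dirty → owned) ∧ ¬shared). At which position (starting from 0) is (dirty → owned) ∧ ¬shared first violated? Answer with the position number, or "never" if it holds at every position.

0

At position 0 the labels are {shared}, so (dirty → owned) ∧ ¬shared is false there. This is the first violation.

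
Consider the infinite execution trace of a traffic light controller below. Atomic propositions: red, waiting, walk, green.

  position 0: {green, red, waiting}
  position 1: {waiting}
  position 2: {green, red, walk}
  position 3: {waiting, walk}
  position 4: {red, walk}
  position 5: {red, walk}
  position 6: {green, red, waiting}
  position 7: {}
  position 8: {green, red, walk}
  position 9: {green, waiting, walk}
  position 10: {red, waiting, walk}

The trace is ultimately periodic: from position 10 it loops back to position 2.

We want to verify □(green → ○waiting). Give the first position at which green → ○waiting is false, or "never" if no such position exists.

6

Check green → ○waiting at each position in order: 0 ✓, 1 ✓, 2 ✓, 3 ✓, 4 ✓, 5 ✓.
At position 6 the labels are {green, red, waiting} and the next position 7 has {}, so green → ○waiting is false there. This is the first violation.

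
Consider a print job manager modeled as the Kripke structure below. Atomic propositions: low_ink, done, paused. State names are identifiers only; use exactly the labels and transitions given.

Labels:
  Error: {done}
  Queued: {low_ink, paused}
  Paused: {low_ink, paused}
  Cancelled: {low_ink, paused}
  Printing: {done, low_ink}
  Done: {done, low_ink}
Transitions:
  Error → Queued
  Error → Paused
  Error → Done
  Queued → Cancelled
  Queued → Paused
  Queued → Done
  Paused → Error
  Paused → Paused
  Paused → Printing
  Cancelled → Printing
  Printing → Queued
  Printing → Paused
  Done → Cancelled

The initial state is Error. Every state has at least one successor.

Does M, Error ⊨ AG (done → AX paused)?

Violated

States satisfying done → AX paused: {Queued, Paused, Cancelled, Printing, Done}.
States satisfying AG (done → AX paused): ∅.
Error is reachable from Error and violates done → AX paused, so AG fails at Error.
Error ∉ Sat(AG (done → AX paused)).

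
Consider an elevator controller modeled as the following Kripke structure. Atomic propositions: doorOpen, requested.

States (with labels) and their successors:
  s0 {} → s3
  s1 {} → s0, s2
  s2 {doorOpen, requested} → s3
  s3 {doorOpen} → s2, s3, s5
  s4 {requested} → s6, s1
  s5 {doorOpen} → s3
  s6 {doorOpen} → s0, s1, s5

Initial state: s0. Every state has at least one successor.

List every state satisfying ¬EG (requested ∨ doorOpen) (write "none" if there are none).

{s0, s1}

States satisfying requested ∨ doorOpen: {s2, s3, s4, s5, s6}.
States satisfying EG (requested ∨ doorOpen): {s2, s3, s4, s5, s6}.
States satisfying ¬EG (requested ∨ doorOpen): {s0, s1}.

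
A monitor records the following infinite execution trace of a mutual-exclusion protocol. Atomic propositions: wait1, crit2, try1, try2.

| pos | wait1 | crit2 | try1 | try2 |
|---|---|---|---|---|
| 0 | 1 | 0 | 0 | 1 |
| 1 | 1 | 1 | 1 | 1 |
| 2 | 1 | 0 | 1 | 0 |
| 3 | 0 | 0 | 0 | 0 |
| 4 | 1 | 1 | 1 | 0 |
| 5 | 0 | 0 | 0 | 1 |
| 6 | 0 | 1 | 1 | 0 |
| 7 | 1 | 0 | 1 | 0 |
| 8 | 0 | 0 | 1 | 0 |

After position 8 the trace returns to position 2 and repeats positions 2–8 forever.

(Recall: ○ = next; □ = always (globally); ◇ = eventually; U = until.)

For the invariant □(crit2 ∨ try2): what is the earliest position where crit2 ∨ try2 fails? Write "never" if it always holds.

2

Check crit2 ∨ try2 at each position in order: 0 ✓, 1 ✓.
At position 2 the labels are {try1, wait1}, so crit2 ∨ try2 is false there. This is the first violation.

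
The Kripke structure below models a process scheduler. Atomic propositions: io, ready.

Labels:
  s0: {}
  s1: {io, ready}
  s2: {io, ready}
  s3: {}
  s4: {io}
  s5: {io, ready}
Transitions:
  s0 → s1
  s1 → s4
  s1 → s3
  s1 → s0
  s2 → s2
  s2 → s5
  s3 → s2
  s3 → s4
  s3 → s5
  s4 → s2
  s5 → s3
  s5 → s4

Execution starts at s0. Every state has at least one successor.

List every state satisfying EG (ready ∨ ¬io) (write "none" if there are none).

States satisfying ready ∨ ¬io: {s0, s1, s2, s3, s5}.
States satisfying EG (ready ∨ ¬io): {s0, s1, s2, s3, s5}.

{s0, s1, s2, s3, s5}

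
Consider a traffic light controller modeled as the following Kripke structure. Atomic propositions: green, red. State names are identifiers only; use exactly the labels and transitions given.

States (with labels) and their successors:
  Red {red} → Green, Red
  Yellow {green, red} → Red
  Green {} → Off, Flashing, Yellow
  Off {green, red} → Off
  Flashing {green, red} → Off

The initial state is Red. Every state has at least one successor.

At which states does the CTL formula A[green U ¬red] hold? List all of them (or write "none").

{Green}

States satisfying green: {Yellow, Off, Flashing}.
States satisfying ¬red: {Green}.
States satisfying A[green U ¬red]: {Green}.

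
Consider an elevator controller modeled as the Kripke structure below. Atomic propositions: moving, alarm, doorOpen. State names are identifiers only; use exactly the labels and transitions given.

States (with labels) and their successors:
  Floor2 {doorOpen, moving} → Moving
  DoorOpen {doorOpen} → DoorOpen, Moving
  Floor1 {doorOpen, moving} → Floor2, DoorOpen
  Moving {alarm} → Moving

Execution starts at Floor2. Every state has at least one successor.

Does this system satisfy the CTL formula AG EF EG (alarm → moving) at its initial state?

States satisfying EF EG (alarm → moving): {DoorOpen, Floor1}.
States satisfying AG EF EG (alarm → moving): ∅.
Floor2 is reachable from Floor2 and violates EF EG (alarm → moving), so AG fails at Floor2.
Floor2 ∉ Sat(AG EF EG (alarm → moving)).

No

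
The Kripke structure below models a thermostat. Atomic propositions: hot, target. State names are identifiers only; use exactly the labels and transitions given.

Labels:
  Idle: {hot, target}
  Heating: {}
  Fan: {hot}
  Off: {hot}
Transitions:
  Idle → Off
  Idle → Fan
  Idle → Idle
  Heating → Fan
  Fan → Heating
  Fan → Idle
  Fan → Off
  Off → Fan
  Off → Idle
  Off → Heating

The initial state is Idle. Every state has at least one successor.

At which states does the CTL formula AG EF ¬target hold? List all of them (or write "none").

{Idle, Heating, Fan, Off}

States satisfying EF ¬target: {Idle, Heating, Fan, Off}.
States satisfying AG EF ¬target: {Idle, Heating, Fan, Off}.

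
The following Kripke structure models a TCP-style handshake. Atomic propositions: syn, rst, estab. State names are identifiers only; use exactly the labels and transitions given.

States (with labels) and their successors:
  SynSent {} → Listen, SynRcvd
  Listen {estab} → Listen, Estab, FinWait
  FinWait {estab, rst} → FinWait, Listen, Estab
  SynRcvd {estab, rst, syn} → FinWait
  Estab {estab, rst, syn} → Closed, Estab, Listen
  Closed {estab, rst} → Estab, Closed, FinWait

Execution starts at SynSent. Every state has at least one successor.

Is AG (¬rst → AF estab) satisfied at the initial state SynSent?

States satisfying ¬rst → AF estab: {SynSent, Listen, FinWait, SynRcvd, Estab, Closed}.
States satisfying AG (¬rst → AF estab): {SynSent, Listen, FinWait, SynRcvd, Estab, Closed}.
Every state reachable from SynSent satisfies ¬rst → AF estab.
SynSent ∈ Sat(AG (¬rst → AF estab)).

Yes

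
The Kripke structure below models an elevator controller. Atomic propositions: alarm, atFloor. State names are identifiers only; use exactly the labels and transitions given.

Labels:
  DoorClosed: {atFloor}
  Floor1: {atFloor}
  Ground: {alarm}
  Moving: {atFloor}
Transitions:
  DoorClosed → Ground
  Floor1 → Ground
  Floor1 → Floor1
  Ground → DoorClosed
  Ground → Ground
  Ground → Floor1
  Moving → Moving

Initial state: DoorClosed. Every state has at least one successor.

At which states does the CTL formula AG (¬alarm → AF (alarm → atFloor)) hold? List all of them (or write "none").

{DoorClosed, Floor1, Ground, Moving}

States satisfying ¬alarm → AF (alarm → atFloor): {DoorClosed, Floor1, Ground, Moving}.
States satisfying AG (¬alarm → AF (alarm → atFloor)): {DoorClosed, Floor1, Ground, Moving}.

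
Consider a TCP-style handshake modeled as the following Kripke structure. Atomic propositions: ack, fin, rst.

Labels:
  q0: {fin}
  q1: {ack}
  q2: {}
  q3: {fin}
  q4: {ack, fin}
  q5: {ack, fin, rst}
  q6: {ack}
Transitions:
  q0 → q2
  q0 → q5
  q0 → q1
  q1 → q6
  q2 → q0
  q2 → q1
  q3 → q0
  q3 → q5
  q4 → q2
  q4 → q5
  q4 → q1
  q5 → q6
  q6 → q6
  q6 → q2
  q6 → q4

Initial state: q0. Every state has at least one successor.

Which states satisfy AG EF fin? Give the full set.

States satisfying EF fin: {q0, q1, q2, q3, q4, q5, q6}.
States satisfying AG EF fin: {q0, q1, q2, q3, q4, q5, q6}.

{q0, q1, q2, q3, q4, q5, q6}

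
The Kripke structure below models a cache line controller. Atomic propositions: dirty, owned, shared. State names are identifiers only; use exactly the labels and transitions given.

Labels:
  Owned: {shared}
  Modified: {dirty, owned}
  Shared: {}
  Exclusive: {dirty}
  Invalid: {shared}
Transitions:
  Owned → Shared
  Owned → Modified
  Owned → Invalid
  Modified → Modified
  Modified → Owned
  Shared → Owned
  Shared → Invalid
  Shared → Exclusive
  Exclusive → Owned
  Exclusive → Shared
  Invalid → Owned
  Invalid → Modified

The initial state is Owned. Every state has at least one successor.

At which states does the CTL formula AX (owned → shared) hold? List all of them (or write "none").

States satisfying owned → shared: {Owned, Shared, Exclusive, Invalid}.
States satisfying AX (owned → shared): {Shared, Exclusive}.

{Shared, Exclusive}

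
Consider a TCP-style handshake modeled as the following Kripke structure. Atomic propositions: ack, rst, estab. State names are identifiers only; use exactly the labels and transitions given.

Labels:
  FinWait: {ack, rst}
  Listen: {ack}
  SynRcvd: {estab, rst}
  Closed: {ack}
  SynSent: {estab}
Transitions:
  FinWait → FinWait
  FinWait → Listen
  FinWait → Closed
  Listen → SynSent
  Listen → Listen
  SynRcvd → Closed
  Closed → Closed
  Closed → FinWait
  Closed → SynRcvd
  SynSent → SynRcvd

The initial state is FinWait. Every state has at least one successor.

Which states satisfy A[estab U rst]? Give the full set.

{FinWait, SynRcvd, SynSent}

States satisfying estab: {SynRcvd, SynSent}.
States satisfying rst: {FinWait, SynRcvd}.
States satisfying A[estab U rst]: {FinWait, SynRcvd, SynSent}.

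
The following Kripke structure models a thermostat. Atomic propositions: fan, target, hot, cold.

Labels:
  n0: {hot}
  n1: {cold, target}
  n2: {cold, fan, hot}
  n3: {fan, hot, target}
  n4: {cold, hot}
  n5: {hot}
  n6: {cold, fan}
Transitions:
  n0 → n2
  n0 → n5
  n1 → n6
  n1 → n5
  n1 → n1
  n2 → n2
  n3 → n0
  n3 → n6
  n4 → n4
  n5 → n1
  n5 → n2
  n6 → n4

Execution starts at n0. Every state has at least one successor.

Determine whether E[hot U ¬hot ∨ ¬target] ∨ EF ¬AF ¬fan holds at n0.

Yes

States satisfying hot: {n0, n2, n3, n4, n5}.
States satisfying ¬hot ∨ ¬target: {n0, n1, n2, n4, n5, n6}.
States satisfying E[hot U ¬hot ∨ ¬target]: {n0, n1, n2, n3, n4, n5, n6}.
States satisfying ¬AF ¬fan: {n2}.
States satisfying EF ¬AF ¬fan: {n0, n1, n2, n3, n5}.
States satisfying E[hot U ¬hot ∨ ¬target] ∨ EF ¬AF ¬fan: {n0, n1, n2, n3, n4, n5, n6}.
n0 ∈ Sat(E[hot U ¬hot ∨ ¬target] ∨ EF ¬AF ¬fan).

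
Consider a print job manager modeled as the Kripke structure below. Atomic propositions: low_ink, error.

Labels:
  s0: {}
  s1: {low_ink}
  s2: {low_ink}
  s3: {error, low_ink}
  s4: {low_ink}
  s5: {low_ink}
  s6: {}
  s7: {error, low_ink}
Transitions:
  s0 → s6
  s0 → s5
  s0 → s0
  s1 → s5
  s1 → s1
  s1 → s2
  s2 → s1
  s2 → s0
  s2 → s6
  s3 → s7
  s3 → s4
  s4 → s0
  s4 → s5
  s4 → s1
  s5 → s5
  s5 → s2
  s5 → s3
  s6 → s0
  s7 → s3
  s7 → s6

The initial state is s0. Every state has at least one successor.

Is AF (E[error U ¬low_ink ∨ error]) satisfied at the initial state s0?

Holds

States satisfying E[error U ¬low_ink ∨ error]: {s0, s3, s6, s7}.
States satisfying AF (E[error U ¬low_ink ∨ error]): {s0, s3, s6, s7}.
s0 ∈ Sat(AF (E[error U ¬low_ink ∨ error])).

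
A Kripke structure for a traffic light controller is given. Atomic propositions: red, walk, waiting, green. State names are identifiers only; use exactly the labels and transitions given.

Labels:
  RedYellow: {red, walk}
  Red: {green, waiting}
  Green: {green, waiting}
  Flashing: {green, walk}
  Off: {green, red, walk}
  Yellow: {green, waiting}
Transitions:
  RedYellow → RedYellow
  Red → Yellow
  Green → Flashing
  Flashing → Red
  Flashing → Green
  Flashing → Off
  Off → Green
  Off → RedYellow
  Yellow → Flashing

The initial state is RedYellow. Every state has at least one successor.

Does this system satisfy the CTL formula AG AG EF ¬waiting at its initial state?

States satisfying AG EF ¬waiting: {RedYellow, Red, Green, Flashing, Off, Yellow}.
States satisfying AG AG EF ¬waiting: {RedYellow, Red, Green, Flashing, Off, Yellow}.
Every state reachable from RedYellow satisfies AG EF ¬waiting.
RedYellow ∈ Sat(AG AG EF ¬waiting).

Satisfied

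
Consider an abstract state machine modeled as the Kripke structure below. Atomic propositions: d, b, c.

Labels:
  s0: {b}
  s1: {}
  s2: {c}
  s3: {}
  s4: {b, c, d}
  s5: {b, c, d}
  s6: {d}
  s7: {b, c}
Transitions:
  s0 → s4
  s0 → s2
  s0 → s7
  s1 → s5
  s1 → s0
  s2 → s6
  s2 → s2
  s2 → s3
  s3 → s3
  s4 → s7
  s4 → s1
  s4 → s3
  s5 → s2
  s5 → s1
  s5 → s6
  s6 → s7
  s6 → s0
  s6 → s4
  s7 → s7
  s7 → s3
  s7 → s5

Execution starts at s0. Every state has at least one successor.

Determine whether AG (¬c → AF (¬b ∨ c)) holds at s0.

Yes

States satisfying ¬c → AF (¬b ∨ c): {s0, s1, s2, s3, s4, s5, s6, s7}.
States satisfying AG (¬c → AF (¬b ∨ c)): {s0, s1, s2, s3, s4, s5, s6, s7}.
Every state reachable from s0 satisfies ¬c → AF (¬b ∨ c).
s0 ∈ Sat(AG (¬c → AF (¬b ∨ c))).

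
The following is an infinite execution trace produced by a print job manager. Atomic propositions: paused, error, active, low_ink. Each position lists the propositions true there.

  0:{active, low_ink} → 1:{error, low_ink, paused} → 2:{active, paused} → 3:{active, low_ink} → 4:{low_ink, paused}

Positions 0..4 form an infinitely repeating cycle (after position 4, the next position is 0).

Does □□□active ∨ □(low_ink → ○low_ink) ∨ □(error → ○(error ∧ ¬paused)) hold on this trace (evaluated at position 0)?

□□active must hold at every position from 0 onward. It fails at position 0, so □□□active is false.
At position 0: □□□active is false; □(low_ink → ○low_ink) ∨ □(error → ○(error ∧ ¬paused)) is false; so □□□active ∨ □(low_ink → ○low_ink) ∨ □(error → ○(error ∧ ¬paused)) is false.

No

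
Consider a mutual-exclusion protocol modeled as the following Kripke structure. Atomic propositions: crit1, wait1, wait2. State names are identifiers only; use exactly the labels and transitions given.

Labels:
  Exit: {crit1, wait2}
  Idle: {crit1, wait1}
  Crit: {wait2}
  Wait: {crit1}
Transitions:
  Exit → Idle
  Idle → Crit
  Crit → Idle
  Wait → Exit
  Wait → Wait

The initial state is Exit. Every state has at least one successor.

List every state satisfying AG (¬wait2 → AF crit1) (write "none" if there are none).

States satisfying ¬wait2 → AF crit1: {Exit, Idle, Crit, Wait}.
States satisfying AG (¬wait2 → AF crit1): {Exit, Idle, Crit, Wait}.

{Exit, Idle, Crit, Wait}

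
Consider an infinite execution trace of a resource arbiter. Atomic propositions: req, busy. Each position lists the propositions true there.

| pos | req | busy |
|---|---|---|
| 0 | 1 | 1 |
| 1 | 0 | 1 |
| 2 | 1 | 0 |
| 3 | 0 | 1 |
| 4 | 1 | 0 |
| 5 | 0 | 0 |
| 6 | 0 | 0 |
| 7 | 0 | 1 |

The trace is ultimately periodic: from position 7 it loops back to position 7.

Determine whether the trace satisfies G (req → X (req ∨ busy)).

No

req → X (req ∨ busy) must hold at every position from 0 onward. It fails at position 4, so G (req → X (req ∨ busy)) is false.
Positions where req holds: 0, 2, 4.
Check X (req ∨ busy) at each: 0→ok, 2→ok, 4→fails.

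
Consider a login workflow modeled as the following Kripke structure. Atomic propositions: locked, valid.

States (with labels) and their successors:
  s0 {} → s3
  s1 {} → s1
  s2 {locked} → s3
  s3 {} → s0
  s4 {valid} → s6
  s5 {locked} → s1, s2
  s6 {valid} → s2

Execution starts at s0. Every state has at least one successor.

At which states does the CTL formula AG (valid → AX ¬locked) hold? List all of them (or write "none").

{s0, s1, s2, s3, s5}

States satisfying valid → AX ¬locked: {s0, s1, s2, s3, s4, s5}.
States satisfying AG (valid → AX ¬locked): {s0, s1, s2, s3, s5}.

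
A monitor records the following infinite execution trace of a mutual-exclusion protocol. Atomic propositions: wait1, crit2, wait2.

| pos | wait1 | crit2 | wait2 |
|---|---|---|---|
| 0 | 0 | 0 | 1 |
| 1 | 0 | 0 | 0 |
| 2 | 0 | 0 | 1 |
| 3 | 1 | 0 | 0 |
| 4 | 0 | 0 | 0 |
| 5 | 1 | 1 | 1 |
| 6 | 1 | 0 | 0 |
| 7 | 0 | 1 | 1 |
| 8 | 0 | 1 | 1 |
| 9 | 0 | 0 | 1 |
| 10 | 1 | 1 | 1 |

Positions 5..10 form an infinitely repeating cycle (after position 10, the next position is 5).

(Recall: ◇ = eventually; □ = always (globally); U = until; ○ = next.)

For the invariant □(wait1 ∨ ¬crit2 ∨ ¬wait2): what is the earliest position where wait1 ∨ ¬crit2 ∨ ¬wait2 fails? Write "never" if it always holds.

7

Check wait1 ∨ ¬crit2 ∨ ¬wait2 at each position in order: 0 ✓, 1 ✓, 2 ✓, 3 ✓, 4 ✓, 5 ✓, 6 ✓.
At position 7 the labels are {crit2, wait2}, so wait1 ∨ ¬crit2 ∨ ¬wait2 is false there. This is the first violation.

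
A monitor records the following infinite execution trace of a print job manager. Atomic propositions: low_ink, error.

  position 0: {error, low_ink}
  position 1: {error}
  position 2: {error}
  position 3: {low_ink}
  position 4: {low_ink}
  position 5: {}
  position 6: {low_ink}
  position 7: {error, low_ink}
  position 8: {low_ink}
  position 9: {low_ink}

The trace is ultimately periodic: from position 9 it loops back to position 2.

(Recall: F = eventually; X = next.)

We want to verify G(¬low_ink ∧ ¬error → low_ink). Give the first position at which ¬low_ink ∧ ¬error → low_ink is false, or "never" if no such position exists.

5

Check ¬low_ink ∧ ¬error → low_ink at each position in order: 0 ✓, 1 ✓, 2 ✓, 3 ✓, 4 ✓.
At position 5 the labels are {}, so ¬low_ink ∧ ¬error → low_ink is false there. This is the first violation.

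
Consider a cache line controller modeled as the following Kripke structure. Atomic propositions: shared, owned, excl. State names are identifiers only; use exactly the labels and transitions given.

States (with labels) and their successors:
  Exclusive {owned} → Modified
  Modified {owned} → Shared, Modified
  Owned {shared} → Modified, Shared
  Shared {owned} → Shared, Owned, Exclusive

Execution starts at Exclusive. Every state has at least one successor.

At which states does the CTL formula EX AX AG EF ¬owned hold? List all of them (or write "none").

States satisfying AX AG EF ¬owned: {Exclusive, Modified, Owned, Shared}.
States satisfying EX AX AG EF ¬owned: {Exclusive, Modified, Owned, Shared}.

{Exclusive, Modified, Owned, Shared}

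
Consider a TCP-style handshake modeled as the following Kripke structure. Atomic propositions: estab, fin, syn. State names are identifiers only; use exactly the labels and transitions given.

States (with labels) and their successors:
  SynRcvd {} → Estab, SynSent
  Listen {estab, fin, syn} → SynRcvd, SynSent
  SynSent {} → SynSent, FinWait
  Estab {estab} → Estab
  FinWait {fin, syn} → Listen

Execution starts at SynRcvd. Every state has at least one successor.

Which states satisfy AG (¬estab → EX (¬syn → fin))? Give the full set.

States satisfying ¬estab → EX (¬syn → fin): {Listen, SynSent, Estab, FinWait}.
States satisfying AG (¬estab → EX (¬syn → fin)): {Estab}.

{Estab}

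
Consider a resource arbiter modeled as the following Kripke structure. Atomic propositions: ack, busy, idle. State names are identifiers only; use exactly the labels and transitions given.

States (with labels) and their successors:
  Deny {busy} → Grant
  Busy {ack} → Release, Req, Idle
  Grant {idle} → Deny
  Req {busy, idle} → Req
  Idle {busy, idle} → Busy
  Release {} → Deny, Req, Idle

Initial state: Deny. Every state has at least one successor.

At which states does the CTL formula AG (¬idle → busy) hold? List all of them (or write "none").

States satisfying ¬idle → busy: {Deny, Grant, Req, Idle}.
States satisfying AG (¬idle → busy): {Deny, Grant, Req}.

{Deny, Grant, Req}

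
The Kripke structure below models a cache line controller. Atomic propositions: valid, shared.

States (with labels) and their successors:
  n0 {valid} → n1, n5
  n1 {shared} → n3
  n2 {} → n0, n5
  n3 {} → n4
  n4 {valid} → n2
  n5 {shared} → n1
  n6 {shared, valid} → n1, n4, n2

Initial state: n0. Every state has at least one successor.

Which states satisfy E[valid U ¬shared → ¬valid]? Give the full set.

{n0, n1, n2, n3, n4, n5, n6}

States satisfying valid: {n0, n4, n6}.
States satisfying ¬shared → ¬valid: {n1, n2, n3, n5, n6}.
States satisfying E[valid U ¬shared → ¬valid]: {n0, n1, n2, n3, n4, n5, n6}.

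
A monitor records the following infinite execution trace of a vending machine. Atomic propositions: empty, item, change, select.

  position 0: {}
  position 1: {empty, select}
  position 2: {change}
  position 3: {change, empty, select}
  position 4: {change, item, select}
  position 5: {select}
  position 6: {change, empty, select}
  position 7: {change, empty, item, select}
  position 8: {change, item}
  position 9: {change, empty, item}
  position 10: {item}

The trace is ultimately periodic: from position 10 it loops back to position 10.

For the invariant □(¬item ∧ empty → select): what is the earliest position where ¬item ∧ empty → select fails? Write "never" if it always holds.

¬item ∧ empty → select holds at every position 0..10, and those are all the positions the trace ever visits, so the invariant □(¬item ∧ empty → select) is never violated.

never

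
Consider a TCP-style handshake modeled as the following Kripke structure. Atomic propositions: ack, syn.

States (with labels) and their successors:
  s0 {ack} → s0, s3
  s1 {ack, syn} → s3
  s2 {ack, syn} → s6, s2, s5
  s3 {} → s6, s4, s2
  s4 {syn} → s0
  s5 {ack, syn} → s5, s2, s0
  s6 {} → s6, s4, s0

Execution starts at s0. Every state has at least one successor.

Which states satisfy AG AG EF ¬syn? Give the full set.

States satisfying AG EF ¬syn: {s0, s1, s2, s3, s4, s5, s6}.
States satisfying AG AG EF ¬syn: {s0, s1, s2, s3, s4, s5, s6}.

{s0, s1, s2, s3, s4, s5, s6}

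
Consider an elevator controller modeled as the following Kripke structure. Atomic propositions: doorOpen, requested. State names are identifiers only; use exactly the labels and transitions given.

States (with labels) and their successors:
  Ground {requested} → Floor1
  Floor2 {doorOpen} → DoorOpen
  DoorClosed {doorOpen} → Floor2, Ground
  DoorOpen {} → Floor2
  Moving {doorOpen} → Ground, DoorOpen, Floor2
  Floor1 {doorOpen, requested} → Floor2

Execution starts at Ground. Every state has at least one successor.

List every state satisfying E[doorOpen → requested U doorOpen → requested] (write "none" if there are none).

States satisfying doorOpen → requested: {Ground, DoorOpen, Floor1}.
States satisfying E[doorOpen → requested U doorOpen → requested]: {Ground, DoorOpen, Floor1}.

{Ground, DoorOpen, Floor1}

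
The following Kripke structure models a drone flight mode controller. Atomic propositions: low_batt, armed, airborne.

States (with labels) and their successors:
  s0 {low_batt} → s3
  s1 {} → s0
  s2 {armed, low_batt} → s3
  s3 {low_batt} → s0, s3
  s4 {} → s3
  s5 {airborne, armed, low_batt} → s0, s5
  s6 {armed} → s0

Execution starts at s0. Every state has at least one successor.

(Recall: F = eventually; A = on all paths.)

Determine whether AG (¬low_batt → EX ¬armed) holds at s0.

States satisfying ¬low_batt → EX ¬armed: {s0, s1, s2, s3, s4, s5, s6}.
States satisfying AG (¬low_batt → EX ¬armed): {s0, s1, s2, s3, s4, s5, s6}.
Every state reachable from s0 satisfies ¬low_batt → EX ¬armed.
s0 ∈ Sat(AG (¬low_batt → EX ¬armed)).

Holds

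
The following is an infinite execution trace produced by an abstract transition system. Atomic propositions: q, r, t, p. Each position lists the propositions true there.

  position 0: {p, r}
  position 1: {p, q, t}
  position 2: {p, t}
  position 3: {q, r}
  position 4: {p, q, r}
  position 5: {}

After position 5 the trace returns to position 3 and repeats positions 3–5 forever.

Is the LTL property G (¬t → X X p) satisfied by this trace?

¬t → X X p must hold at every position from 0 onward. It fails at position 3, so G (¬t → X X p) is false.
Positions where ¬t holds: 0, 3, 4, 5.
Check X X p at each: 0→ok, 3→fails, 4→fails, 5→ok.

Does not hold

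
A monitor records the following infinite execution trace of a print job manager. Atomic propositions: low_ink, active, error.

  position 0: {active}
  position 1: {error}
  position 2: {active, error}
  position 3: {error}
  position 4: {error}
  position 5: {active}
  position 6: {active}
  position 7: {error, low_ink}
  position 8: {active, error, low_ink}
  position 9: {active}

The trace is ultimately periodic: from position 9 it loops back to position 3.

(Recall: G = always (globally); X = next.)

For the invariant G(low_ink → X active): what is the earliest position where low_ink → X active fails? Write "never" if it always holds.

never

low_ink → X active holds at every position 0..9, and those are all the positions the trace ever visits, so the invariant G(low_ink → X active) is never violated.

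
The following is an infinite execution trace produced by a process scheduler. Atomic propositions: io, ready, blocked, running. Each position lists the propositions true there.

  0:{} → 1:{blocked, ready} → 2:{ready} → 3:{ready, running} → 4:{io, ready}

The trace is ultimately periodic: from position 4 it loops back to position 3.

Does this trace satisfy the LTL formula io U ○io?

Walking from position 0: at position 0, ○io has not yet held and io fails, so io U ○io is false.

Does not hold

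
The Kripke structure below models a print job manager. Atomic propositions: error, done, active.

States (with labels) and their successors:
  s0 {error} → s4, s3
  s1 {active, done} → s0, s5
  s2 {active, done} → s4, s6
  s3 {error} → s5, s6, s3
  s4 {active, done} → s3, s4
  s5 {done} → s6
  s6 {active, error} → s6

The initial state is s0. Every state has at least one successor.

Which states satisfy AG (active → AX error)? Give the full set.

States satisfying active → AX error: {s0, s3, s5, s6}.
States satisfying AG (active → AX error): {s3, s5, s6}.

{s3, s5, s6}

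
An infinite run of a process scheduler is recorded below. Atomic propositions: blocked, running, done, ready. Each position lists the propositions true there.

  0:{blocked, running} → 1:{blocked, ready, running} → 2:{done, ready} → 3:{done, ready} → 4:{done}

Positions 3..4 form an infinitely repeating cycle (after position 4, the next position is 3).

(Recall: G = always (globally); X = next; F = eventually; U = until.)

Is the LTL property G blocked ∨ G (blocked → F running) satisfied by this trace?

blocked must hold at every position from 0 onward. It fails at position 2, so G blocked is false.
blocked → F running holds at every position 0..4, and those are all positions ever visited, so G (blocked → F running) holds.
Positions where blocked holds: 0, 1.
Check F running at each: 0→ok, 1→ok.
At position 0: G blocked is false; G (blocked → F running) is true; so G blocked ∨ G (blocked → F running) is true.

Yes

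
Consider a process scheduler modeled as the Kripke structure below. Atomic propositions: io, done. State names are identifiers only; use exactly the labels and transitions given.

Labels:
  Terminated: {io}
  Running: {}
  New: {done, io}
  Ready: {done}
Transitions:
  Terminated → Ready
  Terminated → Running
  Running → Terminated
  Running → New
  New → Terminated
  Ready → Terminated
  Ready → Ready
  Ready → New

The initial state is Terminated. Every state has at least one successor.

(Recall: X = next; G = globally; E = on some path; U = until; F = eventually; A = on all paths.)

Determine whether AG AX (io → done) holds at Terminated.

Violated

States satisfying AX (io → done): {Terminated}.
States satisfying AG AX (io → done): ∅.
New is reachable from Terminated and violates AX (io → done), so AG fails at Terminated.
Terminated ∉ Sat(AG AX (io → done)).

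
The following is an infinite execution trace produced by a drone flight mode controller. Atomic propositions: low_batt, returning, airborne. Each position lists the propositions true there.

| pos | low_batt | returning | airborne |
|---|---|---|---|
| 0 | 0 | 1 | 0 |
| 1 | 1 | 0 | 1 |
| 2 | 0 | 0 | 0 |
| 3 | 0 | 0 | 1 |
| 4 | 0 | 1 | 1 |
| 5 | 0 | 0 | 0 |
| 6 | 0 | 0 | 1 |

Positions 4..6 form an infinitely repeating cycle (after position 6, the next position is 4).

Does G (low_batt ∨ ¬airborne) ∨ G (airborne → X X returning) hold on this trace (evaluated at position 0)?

Violated

low_batt ∨ ¬airborne must hold at every position from 0 onward. It fails at position 3, so G (low_batt ∨ ¬airborne) is false.
airborne → X X returning must hold at every position from 0 onward. It fails at position 1, so G (airborne → X X returning) is false.
Positions where airborne holds: 1, 3, 4, 6.
Check X X returning at each: 1→fails, 3→fails, 4→fails, 6→fails.
At position 0: G (low_batt ∨ ¬airborne) is false; G (airborne → X X returning) is false; so G (low_batt ∨ ¬airborne) ∨ G (airborne → X X returning) is false.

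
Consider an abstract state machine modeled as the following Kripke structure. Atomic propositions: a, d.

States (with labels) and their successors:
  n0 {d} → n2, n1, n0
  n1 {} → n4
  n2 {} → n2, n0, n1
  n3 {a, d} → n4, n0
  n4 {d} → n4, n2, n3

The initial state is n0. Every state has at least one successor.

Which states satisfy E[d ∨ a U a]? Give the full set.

{n3, n4}

States satisfying d ∨ a: {n0, n3, n4}.
States satisfying a: {n3}.
States satisfying E[d ∨ a U a]: {n3, n4}.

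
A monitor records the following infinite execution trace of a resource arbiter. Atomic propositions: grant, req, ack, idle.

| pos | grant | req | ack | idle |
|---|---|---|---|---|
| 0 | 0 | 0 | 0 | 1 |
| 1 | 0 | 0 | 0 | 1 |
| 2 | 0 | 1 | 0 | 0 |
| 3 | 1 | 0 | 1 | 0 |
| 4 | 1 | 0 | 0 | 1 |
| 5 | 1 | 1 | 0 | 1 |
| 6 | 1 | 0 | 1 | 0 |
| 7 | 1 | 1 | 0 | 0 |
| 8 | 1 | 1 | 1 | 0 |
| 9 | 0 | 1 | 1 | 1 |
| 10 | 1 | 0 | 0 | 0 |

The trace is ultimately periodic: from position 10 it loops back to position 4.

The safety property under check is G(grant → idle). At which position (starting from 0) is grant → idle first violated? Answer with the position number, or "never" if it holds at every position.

Check grant → idle at each position in order: 0 ✓, 1 ✓, 2 ✓.
At position 3 the labels are {ack, grant}, so grant → idle is false there. This is the first violation.

3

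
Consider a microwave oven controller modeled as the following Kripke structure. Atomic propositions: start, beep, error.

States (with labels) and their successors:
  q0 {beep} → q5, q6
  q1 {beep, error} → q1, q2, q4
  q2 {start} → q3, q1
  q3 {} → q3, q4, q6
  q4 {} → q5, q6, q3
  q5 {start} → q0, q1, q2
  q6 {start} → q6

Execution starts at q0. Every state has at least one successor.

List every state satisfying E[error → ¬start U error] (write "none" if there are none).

States satisfying error → ¬start: {q0, q1, q2, q3, q4, q5, q6}.
States satisfying error: {q1}.
States satisfying E[error → ¬start U error]: {q0, q1, q2, q3, q4, q5}.

{q0, q1, q2, q3, q4, q5}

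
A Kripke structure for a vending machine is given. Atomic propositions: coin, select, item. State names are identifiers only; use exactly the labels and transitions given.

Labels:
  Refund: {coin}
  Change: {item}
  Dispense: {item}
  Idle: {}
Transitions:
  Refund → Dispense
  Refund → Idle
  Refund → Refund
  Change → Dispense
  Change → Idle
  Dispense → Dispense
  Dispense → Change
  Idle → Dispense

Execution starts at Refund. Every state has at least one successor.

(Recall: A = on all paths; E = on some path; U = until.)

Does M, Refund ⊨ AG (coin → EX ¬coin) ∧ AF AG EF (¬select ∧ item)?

States satisfying coin → EX ¬coin: {Refund, Change, Dispense, Idle}.
States satisfying AG (coin → EX ¬coin): {Refund, Change, Dispense, Idle}.
States satisfying AG EF (¬select ∧ item): {Refund, Change, Dispense, Idle}.
States satisfying AF AG EF (¬select ∧ item): {Refund, Change, Dispense, Idle}.
States satisfying AG (coin → EX ¬coin) ∧ AF AG EF (¬select ∧ item): {Refund, Change, Dispense, Idle}.
Refund ∈ Sat(AG (coin → EX ¬coin) ∧ AF AG EF (¬select ∧ item)).

Yes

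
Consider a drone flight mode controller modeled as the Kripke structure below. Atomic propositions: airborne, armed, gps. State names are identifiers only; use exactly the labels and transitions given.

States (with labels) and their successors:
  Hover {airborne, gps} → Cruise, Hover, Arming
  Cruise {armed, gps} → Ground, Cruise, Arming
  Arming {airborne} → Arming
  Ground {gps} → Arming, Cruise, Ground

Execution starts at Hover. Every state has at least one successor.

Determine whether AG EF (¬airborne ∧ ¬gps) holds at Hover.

States satisfying EF (¬airborne ∧ ¬gps): ∅.
States satisfying AG EF (¬airborne ∧ ¬gps): ∅.
Arming is reachable from Hover and violates EF (¬airborne ∧ ¬gps), so AG fails at Hover.
Hover ∉ Sat(AG EF (¬airborne ∧ ¬gps)).

Violated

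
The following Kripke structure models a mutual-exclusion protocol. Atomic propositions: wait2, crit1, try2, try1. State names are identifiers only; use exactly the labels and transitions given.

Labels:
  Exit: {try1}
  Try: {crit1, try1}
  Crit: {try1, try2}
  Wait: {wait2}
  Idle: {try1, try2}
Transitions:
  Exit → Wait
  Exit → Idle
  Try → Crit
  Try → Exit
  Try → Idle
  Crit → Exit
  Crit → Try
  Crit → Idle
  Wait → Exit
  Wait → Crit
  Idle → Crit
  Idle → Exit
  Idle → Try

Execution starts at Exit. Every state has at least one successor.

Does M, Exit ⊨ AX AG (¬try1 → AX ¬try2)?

No

States satisfying AG (¬try1 → AX ¬try2): ∅.
States satisfying AX AG (¬try1 → AX ¬try2): ∅.
Exit ∉ Sat(AX AG (¬try1 → AX ¬try2)).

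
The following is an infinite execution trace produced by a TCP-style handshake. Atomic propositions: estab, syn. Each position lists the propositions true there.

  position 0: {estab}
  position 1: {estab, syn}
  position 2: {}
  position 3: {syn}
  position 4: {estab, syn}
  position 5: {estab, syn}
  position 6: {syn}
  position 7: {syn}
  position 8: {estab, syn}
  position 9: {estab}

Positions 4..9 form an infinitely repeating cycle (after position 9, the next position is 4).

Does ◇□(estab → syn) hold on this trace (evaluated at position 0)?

Violated

□(estab → syn) is false at every position 0..9, so it never becomes true and ◇□(estab → syn) fails.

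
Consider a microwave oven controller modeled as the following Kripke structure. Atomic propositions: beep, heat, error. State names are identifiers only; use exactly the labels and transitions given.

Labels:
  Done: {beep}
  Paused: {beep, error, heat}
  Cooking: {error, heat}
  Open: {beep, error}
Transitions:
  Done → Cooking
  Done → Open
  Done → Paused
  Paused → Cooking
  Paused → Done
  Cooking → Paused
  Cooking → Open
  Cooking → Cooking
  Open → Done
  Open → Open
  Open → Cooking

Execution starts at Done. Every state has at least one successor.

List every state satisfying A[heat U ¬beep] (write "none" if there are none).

States satisfying heat: {Paused, Cooking}.
States satisfying ¬beep: {Cooking}.
States satisfying A[heat U ¬beep]: {Cooking}.

{Cooking}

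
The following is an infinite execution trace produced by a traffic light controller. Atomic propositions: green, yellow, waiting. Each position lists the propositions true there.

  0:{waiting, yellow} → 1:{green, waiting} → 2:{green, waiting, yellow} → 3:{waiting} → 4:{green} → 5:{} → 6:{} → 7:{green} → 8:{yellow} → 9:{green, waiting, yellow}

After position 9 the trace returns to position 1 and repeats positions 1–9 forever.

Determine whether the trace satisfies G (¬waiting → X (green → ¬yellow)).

Does not hold

¬waiting → X (green → ¬yellow) must hold at every position from 0 onward. It fails at position 8, so G (¬waiting → X (green → ¬yellow)) is false.
Positions where ¬waiting holds: 4, 5, 6, 7, 8.
Check X (green → ¬yellow) at each: 4→ok, 5→ok, 6→ok, 7→ok, 8→fails.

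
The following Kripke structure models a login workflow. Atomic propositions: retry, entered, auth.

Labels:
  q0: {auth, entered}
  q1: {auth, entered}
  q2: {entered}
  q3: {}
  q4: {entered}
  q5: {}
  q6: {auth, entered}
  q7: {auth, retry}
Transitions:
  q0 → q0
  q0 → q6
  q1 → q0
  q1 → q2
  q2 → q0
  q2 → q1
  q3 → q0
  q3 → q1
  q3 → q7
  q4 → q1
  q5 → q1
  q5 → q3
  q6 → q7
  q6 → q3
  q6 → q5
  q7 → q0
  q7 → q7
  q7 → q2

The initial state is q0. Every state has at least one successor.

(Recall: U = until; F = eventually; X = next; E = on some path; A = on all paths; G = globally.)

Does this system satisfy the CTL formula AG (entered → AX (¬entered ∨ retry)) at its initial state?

No

States satisfying entered → AX (¬entered ∨ retry): {q3, q5, q6, q7}.
States satisfying AG (entered → AX (¬entered ∨ retry)): ∅.
q0 is reachable from q0 and violates entered → AX (¬entered ∨ retry), so AG fails at q0.
q0 ∉ Sat(AG (entered → AX (¬entered ∨ retry))).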